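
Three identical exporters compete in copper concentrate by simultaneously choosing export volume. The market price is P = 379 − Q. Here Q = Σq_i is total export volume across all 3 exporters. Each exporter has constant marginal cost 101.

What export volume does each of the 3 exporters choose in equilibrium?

A representative exporter's profit is π_i = q_i(379 − Q) − 101q_i, with Q = q_i + Σ_{j≠i} q_j.
First-order condition: 278 − 2q_i − Σ_{j≠i} q_j = 0.
In a symmetric equilibrium every exporter chooses the same q, so Σ_{j≠i} q_j = 2q. The condition becomes 278 − 4q = 0, giving q = 278/4 = 69.5.

69.5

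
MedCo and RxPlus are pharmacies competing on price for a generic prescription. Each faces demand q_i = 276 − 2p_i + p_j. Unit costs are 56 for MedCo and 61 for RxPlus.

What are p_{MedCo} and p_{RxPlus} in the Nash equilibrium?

MedCo's profit: π = (p_{MedCo} − 56)(276 − 2p_{MedCo} + p_{RxPlus}).
∂π/∂p_{MedCo} = 388 − 4p_{MedCo} + p_{RxPlus} = 0 ⇒ p_{MedCo} = 97 + 0.25p_{RxPlus}.
Similarly p_{RxPlus} = 99.5 + 0.25p_{MedCo}.
Plugging p_{RxPlus} into MedCo's best response: p_{MedCo} = 97 + 0.25(99.5 + 0.25p_{MedCo}) ⇒ 0.9375p_{MedCo} = 121.875, so p_{MedCo} = 130.
Then p_{RxPlus} = 99.5 + 0.25·130 = 132.

130, 132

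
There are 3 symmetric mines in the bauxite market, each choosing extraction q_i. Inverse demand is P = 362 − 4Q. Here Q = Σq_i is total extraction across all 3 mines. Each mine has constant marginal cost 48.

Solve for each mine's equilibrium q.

19.625

A representative mine's profit is π_i = q_i(362 − 4Q) − 48q_i, with Q = q_i + Σ_{j≠i} q_j.
First-order condition: 314 − 8q_i − 4Σ_{j≠i} q_j = 0.
Imposing symmetry (q_j = q for all j) turns Σ_{j≠i} q_j into 2q, so 314 = 16q and q = 19.625.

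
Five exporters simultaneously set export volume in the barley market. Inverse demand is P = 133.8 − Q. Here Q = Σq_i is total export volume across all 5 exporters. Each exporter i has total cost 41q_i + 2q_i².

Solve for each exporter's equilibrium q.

A representative exporter's profit is π_i = q_i(133.8 − Q) − 41q_i − 2q_i², with Q = q_i + Σ_{j≠i} q_j.
First-order condition: 92.8 − 6q_i − Σ_{j≠i} q_j = 0.
In a symmetric equilibrium every exporter chooses the same q, so Σ_{j≠i} q_j = 4q. The condition becomes 92.8 − 10q = 0, giving q = 92.8/10 = 9.28.

9.28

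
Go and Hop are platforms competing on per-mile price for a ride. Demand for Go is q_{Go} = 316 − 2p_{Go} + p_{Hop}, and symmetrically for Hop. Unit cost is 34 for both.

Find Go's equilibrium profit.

Go's profit: π = (p_{Go} − 34)(316 − 2p_{Go} + p_{Hop}).
∂π/∂p_{Go} = 384 − 4p_{Go} + p_{Hop} = 0 ⇒ p_{Go} = 96 + 0.25p_{Hop}.
Setting p_{Go} = p_{Hop} in the reaction function: p_{Go} = 96 + 0.25p_{Go}, so p_{Go} = 96 / 0.75 = 128.
q_{Go} = 316 − 2·128 + 128 = 188.
Profit = (128 − 34)·188 = 17672.

17672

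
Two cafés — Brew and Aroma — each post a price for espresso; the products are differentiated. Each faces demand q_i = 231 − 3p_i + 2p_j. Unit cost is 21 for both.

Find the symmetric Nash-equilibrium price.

Brew's profit: π = (p_{Brew} − 21)(231 − 3p_{Brew} + 2p_{Aroma}).
∂π/∂p_{Brew} = 294 − 6p_{Brew} + 2p_{Aroma} = 0 ⇒ p_{Brew} = 49 + (1/3)p_{Aroma}.
Setting p_{Brew} = p_{Aroma} in the reaction function: p_{Brew} = 49 + (1/3)p_{Brew}, so p_{Brew} = 49 / (2/3) = 73.5.

73.5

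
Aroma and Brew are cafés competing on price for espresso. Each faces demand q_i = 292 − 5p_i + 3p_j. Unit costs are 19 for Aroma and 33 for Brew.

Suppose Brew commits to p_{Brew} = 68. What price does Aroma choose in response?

Aroma's profit: π = (p_{Aroma} − 19)(292 − 5p_{Aroma} + 3p_{Brew}).
∂π/∂p_{Aroma} = 387 − 10p_{Aroma} + 3p_{Brew} = 0 ⇒ p_{Aroma} = 38.7 + 0.3p_{Brew}.
At p_{Brew} = 68: p_{Aroma} = 38.7 + 0.3·68 = 59.1.

59.1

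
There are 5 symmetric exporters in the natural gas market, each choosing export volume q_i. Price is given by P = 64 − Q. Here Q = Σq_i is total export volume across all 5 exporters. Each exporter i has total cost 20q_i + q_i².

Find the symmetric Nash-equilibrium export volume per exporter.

5.5

A representative exporter's profit is π_i = q_i(64 − Q) − 20q_i − q_i², with Q = q_i + Σ_{j≠i} q_j.
First-order condition: 44 − 4q_i − Σ_{j≠i} q_j = 0.
Imposing symmetry (q_j = q for all j) turns Σ_{j≠i} q_j into 4q, so 44 = 8q and q = 5.5.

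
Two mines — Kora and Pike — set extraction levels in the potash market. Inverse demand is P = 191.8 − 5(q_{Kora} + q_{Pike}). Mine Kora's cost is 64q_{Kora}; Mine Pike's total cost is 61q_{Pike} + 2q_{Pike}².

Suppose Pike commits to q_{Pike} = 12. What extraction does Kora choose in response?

Mine Kora's profit: π = q_{Kora}(191.8 − 5(q_{Kora} + q_{Pike})) − 64q_{Kora}.
∂π/∂q_{Kora} = 127.8 − 10q_{Kora} − 5q_{Pike} = 0, so q_{Kora} = 12.78 − 0.5q_{Pike}.
At q_{Pike} = 12: q_{Kora} = 12.78 − 0.5·12 = 6.78.

6.78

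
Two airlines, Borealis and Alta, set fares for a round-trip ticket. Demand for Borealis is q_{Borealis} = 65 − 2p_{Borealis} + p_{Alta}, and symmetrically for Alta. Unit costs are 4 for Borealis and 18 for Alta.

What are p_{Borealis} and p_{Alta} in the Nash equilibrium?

Borealis's profit: π = (p_{Borealis} − 4)(65 − 2p_{Borealis} + p_{Alta}).
∂π/∂p_{Borealis} = 73 − 4p_{Borealis} + p_{Alta} = 0 ⇒ p_{Borealis} = 18.25 + 0.25p_{Alta}.
Similarly p_{Alta} = 25.25 + 0.25p_{Borealis}.
Substituting the second reaction function into the first: p_{Borealis} = 18.25 + 0.25(25.25 + 0.25p_{Borealis}), which gives 0.9375p_{Borealis} = 24.5625 ⇒ p_{Borealis} = 26.2.
Then p_{Alta} = 25.25 + 0.25·26.2 = 31.8.

26.2, 31.8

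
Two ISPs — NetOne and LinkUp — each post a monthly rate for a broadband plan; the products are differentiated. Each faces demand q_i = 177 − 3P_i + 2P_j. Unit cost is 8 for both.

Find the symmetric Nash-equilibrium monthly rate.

50.25

NetOne's profit: π = (P_{NetOne} − 8)(177 − 3P_{NetOne} + 2P_{LinkUp}).
∂π/∂P_{NetOne} = 201 − 6P_{NetOne} + 2P_{LinkUp} = 0 ⇒ P_{NetOne} = 33.5 + (1/3)P_{LinkUp}.
The game is symmetric, so in equilibrium P_{LinkUp} = P_{NetOne}: the reaction function gives (2/3)P_{NetOne} = 33.5, hence P_{NetOne} = 50.25.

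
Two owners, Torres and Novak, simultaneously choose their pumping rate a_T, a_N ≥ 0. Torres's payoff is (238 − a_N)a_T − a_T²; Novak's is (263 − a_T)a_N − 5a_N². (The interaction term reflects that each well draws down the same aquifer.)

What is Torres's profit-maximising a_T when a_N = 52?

93

Expanding Torres's payoff: 238a_T − a_Na_T − a_T².
∂π/∂a_T = 238 − a_N − 2a_T = 0, so a_T = 119 − 0.5a_N.
At a_N = 52: a_T = 119 − 0.5·52 = 93.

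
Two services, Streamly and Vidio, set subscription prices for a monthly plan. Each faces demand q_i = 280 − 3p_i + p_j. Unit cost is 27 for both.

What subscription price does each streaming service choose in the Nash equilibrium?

Streamly's profit: π = (p_{Streamly} − 27)(280 − 3p_{Streamly} + p_{Vidio}).
∂π/∂p_{Streamly} = 361 − 6p_{Streamly} + p_{Vidio} = 0 ⇒ p_{Streamly} = 361/6 + (1/6)p_{Vidio}.
The game is symmetric, so in equilibrium p_{Vidio} = p_{Streamly}: the reaction function gives (5/6)p_{Streamly} = 361/6, hence p_{Streamly} = 72.2.

72.2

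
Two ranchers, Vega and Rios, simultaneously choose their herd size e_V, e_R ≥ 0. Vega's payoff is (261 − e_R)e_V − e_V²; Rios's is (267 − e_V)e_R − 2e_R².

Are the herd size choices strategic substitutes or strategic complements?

strategic substitutes

Expanding Vega's payoff: 261e_V − e_Re_V − e_V².
∂π/∂e_V = 261 − e_R − 2e_V = 0, so e_V = 130.5 − 0.5e_R.
The best-response slope de_V/de_R = −0.5 < 0: the reaction function is downward-sloping, so the choices are strategic substitutes.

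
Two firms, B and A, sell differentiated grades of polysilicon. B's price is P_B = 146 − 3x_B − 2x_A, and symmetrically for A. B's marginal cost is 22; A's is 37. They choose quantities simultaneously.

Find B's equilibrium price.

71.3125

Firm B's profit: π = x_B(146 − 3x_B − 2x_A) − 22x_B.
∂π/∂x_B = 124 − 6x_B − 2x_A = 0 ⇒ x_B = 62/3 − (1/3)x_A.
Similarly x_A = 109/6 − (1/3)x_B.
Plugging x_A into B's best response: x_B = 62/3 − (1/3)(109/6 − (1/3)x_B) ⇒ (8/9)x_B = 263/18, so x_B = 16.4375.
Then x_A = 109/6 − (1/3)·16.4375 = 12.6875.
P_B = 146 − 3·16.4375 − 2·12.6875 = 71.3125.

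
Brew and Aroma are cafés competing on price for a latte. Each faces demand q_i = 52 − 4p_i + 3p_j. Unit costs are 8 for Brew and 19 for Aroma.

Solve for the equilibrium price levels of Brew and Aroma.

Brew's profit: π = (p_{Brew} − 8)(52 − 4p_{Brew} + 3p_{Aroma}).
∂π/∂p_{Brew} = 84 − 8p_{Brew} + 3p_{Aroma} = 0 ⇒ p_{Brew} = 10.5 + 0.375p_{Aroma}.
Similarly p_{Aroma} = 16 + 0.375p_{Brew}.
Solving the two reaction functions simultaneously: (1 − (0.375)(0.375))p_{Brew} = 10.5 + 0.375·16, so (55/64)p_{Brew} = 16.5 and p_{Brew} = 19.2.
Then p_{Aroma} = 16 + 0.375·19.2 = 23.2.

19.2, 23.2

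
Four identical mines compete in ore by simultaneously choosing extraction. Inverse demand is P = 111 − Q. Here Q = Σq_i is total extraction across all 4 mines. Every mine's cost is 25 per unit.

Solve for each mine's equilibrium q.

A representative mine's profit is π_i = q_i(111 − Q) − 25q_i, with Q = q_i + Σ_{j≠i} q_j.
First-order condition: 86 − 2q_i − Σ_{j≠i} q_j = 0.
Imposing symmetry (q_j = q for all j) turns Σ_{j≠i} q_j into 3q, so 86 = 5q and q = 17.2.

17.2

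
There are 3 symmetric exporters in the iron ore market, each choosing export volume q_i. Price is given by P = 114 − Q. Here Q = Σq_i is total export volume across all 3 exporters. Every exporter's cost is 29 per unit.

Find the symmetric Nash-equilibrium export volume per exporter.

21.25

A representative exporter's profit is π_i = q_i(114 − Q) − 29q_i, with Q = q_i + Σ_{j≠i} q_j.
First-order condition: 85 − 2q_i − Σ_{j≠i} q_j = 0.
With identical exporters, set every q_j = q: then 85 − 2q − 2q = 0, i.e. q = 85/4 = 21.25.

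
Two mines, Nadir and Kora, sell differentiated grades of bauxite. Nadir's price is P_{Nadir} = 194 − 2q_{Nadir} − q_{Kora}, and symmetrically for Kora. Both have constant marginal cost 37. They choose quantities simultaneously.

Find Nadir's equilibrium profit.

Mine Nadir's profit: π = q_{Nadir}(194 − 2q_{Nadir} − q_{Kora}) − 37q_{Nadir}.
∂π/∂q_{Nadir} = 157 − 4q_{Nadir} − q_{Kora} = 0 ⇒ q_{Nadir} = 39.25 − 0.25q_{Kora}.
The game is symmetric, so in equilibrium q_{Kora} = q_{Nadir}: the reaction function gives 1.25q_{Nadir} = 39.25, hence q_{Nadir} = 31.4.
P_{Nadir} = 194 − 2·31.4 − 31.4 = 99.8.
Profit = (99.8 − 37)·31.4 = 1971.92.

1971.92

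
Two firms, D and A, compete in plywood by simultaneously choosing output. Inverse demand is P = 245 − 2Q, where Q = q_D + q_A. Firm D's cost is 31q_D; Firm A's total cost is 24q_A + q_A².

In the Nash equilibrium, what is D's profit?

3544.82

Firm D's profit: π = q_D(245 − 2(q_D + q_A)) − 31q_D.
∂π/∂q_D = 214 − 4q_D − 2q_A = 0, so q_D = 53.5 − 0.5q_A.
For A: ∂π/∂q_A = 221 − 6q_A − 2q_D = 0 ⇒ q_A = 221/6 − (1/3)q_D.
Plugging q_A into D's best response: q_D = 53.5 − 0.5(221/6 − (1/3)q_D) ⇒ (5/6)q_D = 421/12, so q_D = 42.1.
Then q_A = 221/6 − (1/3)·42.1 = 22.8.
Price P = 245 − 2·64.9 = 115.2.
D's profit: (115.2 − 31)·42.1 = 3544.82.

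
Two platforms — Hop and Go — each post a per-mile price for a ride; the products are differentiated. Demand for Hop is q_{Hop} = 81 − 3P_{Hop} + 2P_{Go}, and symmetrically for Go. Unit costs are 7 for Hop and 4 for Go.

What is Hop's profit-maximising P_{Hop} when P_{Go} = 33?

Hop's profit: π = (P_{Hop} − 7)(81 − 3P_{Hop} + 2P_{Go}).
∂π/∂P_{Hop} = 102 − 6P_{Hop} + 2P_{Go} = 0 ⇒ P_{Hop} = 17 + (1/3)P_{Go}.
At P_{Go} = 33: P_{Hop} = 17 + (1/3)·33 = 28.

28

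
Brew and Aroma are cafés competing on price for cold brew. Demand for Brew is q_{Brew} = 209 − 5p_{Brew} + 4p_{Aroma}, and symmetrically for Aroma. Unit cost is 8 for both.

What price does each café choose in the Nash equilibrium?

Brew's profit: π = (p_{Brew} − 8)(209 − 5p_{Brew} + 4p_{Aroma}).
∂π/∂p_{Brew} = 249 − 10p_{Brew} + 4p_{Aroma} = 0 ⇒ p_{Brew} = 24.9 + 0.4p_{Aroma}.
The game is symmetric, so in equilibrium p_{Aroma} = p_{Brew}: the reaction function gives 0.6p_{Brew} = 24.9, hence p_{Brew} = 41.5.

41.5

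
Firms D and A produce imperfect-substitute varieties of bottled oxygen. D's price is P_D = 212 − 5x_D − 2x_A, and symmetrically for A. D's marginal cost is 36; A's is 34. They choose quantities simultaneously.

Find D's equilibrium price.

109.125

Firm D's profit: π = x_D(212 − 5x_D − 2x_A) − 36x_D.
∂π/∂x_D = 176 − 10x_D − 2x_A = 0 ⇒ x_D = 17.6 − 0.2x_A.
Similarly x_A = 17.8 − 0.2x_D.
Substituting the second reaction function into the first: x_D = 17.6 − 0.2(17.8 − 0.2x_D), which gives 0.96x_D = 14.04 ⇒ x_D = 14.625.
Then x_A = 17.8 − 0.2·14.625 = 14.875.
P_D = 212 − 5·14.625 − 2·14.875 = 109.125.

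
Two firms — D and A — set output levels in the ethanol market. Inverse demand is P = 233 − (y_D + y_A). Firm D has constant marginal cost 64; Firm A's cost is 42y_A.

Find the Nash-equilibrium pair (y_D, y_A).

Firm D's profit: π = y_D(233 − (y_D + y_A)) − 64y_D.
∂π/∂y_D = 169 − 2y_D − y_A = 0, so y_D = 84.5 − 0.5y_A.
By the same steps for A: y_A = 95.5 − 0.5y_D.
Solving the two reaction functions simultaneously: (1 − (−0.5)(−0.5))y_D = 84.5 − 0.5·95.5, so 0.75y_D = 36.75 and y_D = 49.
Then y_A = 95.5 − 0.5·49 = 71.

49, 71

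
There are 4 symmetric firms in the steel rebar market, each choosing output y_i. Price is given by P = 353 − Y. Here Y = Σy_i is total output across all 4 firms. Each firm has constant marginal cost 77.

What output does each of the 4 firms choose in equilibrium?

A representative firm's profit is π_i = y_i(353 − Y) − 77y_i, with Y = y_i + Σ_{j≠i} y_j.
First-order condition: 276 − 2y_i − Σ_{j≠i} y_j = 0.
Imposing symmetry (y_j = y for all j) turns Σ_{j≠i} y_j into 3y, so 276 = 5y and y = 55.2.

55.2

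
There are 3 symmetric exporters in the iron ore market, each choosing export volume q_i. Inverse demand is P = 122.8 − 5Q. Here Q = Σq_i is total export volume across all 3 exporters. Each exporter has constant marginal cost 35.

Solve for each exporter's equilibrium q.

4.39

A representative exporter's profit is π_i = q_i(122.8 − 5Q) − 35q_i, with Q = q_i + Σ_{j≠i} q_j.
First-order condition: 87.8 − 10q_i − 5Σ_{j≠i} q_j = 0.
With identical exporters, set every q_j = q: then 87.8 − 10q − 10q = 0, i.e. q = 87.8/20 = 4.39.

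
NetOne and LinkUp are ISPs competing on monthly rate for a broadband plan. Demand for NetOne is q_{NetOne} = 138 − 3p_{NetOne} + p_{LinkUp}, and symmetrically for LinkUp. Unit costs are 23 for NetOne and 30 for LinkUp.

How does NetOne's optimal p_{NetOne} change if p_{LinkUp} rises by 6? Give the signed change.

1

NetOne's profit: π = (p_{NetOne} − 23)(138 − 3p_{NetOne} + p_{LinkUp}).
∂π/∂p_{NetOne} = 207 − 6p_{NetOne} + p_{LinkUp} = 0 ⇒ p_{NetOne} = 34.5 + (1/6)p_{LinkUp}.
The reaction-function slope is 1/6, so a 6-unit rise in p_{LinkUp} moves p_{NetOne} by 1/6 × 6 = 1. NetOne's best response rises — the actions are strategic complements.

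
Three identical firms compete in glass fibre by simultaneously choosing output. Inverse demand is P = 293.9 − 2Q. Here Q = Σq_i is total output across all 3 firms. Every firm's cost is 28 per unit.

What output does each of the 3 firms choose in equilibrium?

33.2375

A representative firm's profit is π_i = q_i(293.9 − 2Q) − 28q_i, with Q = q_i + Σ_{j≠i} q_j.
First-order condition: 265.9 − 4q_i − 2Σ_{j≠i} q_j = 0.
Imposing symmetry (q_j = q for all j) turns Σ_{j≠i} q_j into 2q, so 265.9 = 8q and q = 33.2375.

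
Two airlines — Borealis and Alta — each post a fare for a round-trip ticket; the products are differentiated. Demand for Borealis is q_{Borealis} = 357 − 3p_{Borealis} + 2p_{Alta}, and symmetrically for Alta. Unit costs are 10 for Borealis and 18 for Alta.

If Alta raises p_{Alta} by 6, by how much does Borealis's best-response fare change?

2

Borealis's profit: π = (p_{Borealis} − 10)(357 − 3p_{Borealis} + 2p_{Alta}).
∂π/∂p_{Borealis} = 387 − 6p_{Borealis} + 2p_{Alta} = 0 ⇒ p_{Borealis} = 64.5 + (1/3)p_{Alta}.
The reaction-function slope is 1/3, so a 6-unit rise in p_{Alta} moves p_{Borealis} by 1/3 × 6 = 2. Borealis's best response rises — the actions are strategic complements.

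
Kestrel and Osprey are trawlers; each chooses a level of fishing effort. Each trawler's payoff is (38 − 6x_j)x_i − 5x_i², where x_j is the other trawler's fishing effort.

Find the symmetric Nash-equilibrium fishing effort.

2.375

Kestrel's payoff is (38 − 6x_O)x_K − 5x_K².
∂π/∂x_K = 38 − 6x_O − 10x_K = 0, so x_K = 3.8 − 0.6x_O.
By symmetry x_O = x_K; substituting into the reaction function, 1.6x_K = 3.8 and x_K = 2.375.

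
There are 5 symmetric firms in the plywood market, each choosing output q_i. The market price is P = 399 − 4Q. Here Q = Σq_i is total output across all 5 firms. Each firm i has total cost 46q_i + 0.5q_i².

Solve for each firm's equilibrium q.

14.12

A representative firm's profit is π_i = q_i(399 − 4Q) − 46q_i − 0.5q_i², with Q = q_i + Σ_{j≠i} q_j.
First-order condition: 353 − 9q_i − 4Σ_{j≠i} q_j = 0.
In a symmetric equilibrium every firm chooses the same q, so Σ_{j≠i} q_j = 4q. The condition becomes 353 − 25q = 0, giving q = 353/25 = 14.12.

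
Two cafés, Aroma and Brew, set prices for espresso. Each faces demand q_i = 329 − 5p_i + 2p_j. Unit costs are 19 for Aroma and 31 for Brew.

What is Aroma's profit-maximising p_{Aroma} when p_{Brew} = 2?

Aroma's profit: π = (p_{Aroma} − 19)(329 − 5p_{Aroma} + 2p_{Brew}).
∂π/∂p_{Aroma} = 424 − 10p_{Aroma} + 2p_{Brew} = 0 ⇒ p_{Aroma} = 42.4 + 0.2p_{Brew}.
At p_{Brew} = 2: p_{Aroma} = 42.4 + 0.2·2 = 42.8.

42.8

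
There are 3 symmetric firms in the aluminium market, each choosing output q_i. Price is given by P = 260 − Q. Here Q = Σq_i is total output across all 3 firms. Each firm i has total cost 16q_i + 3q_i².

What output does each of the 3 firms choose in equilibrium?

A representative firm's profit is π_i = q_i(260 − Q) − 16q_i − 3q_i², with Q = q_i + Σ_{j≠i} q_j.
First-order condition: 244 − 8q_i − Σ_{j≠i} q_j = 0.
Imposing symmetry (q_j = q for all j) turns Σ_{j≠i} q_j into 2q, so 244 = 10q and q = 24.4.

24.4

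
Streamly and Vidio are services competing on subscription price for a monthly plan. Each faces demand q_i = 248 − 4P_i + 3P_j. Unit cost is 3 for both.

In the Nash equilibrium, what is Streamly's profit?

9604

Streamly's profit: π = (P_{Streamly} − 3)(248 − 4P_{Streamly} + 3P_{Vidio}).
∂π/∂P_{Streamly} = 260 − 8P_{Streamly} + 3P_{Vidio} = 0 ⇒ P_{Streamly} = 32.5 + 0.375P_{Vidio}.
By symmetry P_{Vidio} = P_{Streamly}; substituting into the reaction function, 0.625P_{Streamly} = 32.5 and P_{Streamly} = 52.
q_{Streamly} = 248 − 4·52 + 3·52 = 196.
Profit = (52 − 3)·196 = 9604.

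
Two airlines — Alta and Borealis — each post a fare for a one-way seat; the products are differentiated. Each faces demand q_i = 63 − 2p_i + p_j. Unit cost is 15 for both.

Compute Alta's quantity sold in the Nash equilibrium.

32

Alta's profit: π = (p_{Alta} − 15)(63 − 2p_{Alta} + p_{Borealis}).
∂π/∂p_{Alta} = 93 − 4p_{Alta} + p_{Borealis} = 0 ⇒ p_{Alta} = 23.25 + 0.25p_{Borealis}.
The game is symmetric, so in equilibrium p_{Borealis} = p_{Alta}: the reaction function gives 0.75p_{Alta} = 23.25, hence p_{Alta} = 31.
q_{Alta} = 63 − 2·31 + 31 = 32.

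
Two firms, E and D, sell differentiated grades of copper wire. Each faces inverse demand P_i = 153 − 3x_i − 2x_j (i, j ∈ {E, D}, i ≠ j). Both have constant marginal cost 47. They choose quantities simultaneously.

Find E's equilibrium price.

86.75

Firm E's profit: π = x_E(153 − 3x_E − 2x_D) − 47x_E.
∂π/∂x_E = 106 − 6x_E − 2x_D = 0 ⇒ x_E = 53/3 − (1/3)x_D.
By symmetry x_D = x_E; substituting into the reaction function, (4/3)x_E = 53/3 and x_E = 13.25.
P_E = 153 − 3·13.25 − 2·13.25 = 86.75.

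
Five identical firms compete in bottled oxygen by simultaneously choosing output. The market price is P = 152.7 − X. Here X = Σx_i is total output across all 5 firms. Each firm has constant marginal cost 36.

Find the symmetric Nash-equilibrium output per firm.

A representative firm's profit is π_i = x_i(152.7 − X) − 36x_i, with X = x_i + Σ_{j≠i} x_j.
First-order condition: 116.7 − 2x_i − Σ_{j≠i} x_j = 0.
Imposing symmetry (x_j = x for all j) turns Σ_{j≠i} x_j into 4x, so 116.7 = 6x and x = 19.45.

19.45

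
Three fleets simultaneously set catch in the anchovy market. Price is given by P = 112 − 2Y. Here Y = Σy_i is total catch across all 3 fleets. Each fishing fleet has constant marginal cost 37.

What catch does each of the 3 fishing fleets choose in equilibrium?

A representative fishing fleet's profit is π_i = y_i(112 − 2Y) − 37y_i, with Y = y_i + Σ_{j≠i} y_j.
First-order condition: 75 − 4y_i − 2Σ_{j≠i} y_j = 0.
Imposing symmetry (y_j = y for all j) turns Σ_{j≠i} y_j into 2y, so 75 = 8y and y = 9.375.

9.375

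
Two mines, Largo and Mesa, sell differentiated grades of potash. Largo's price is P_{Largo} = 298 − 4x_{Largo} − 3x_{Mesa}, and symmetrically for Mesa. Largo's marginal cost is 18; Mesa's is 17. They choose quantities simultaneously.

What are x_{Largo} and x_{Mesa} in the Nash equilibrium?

25.4, 25.6

Mine Largo's profit: π = x_{Largo}(298 − 4x_{Largo} − 3x_{Mesa}) − 18x_{Largo}.
∂π/∂x_{Largo} = 280 − 8x_{Largo} − 3x_{Mesa} = 0 ⇒ x_{Largo} = 35 − 0.375x_{Mesa}.
Similarly x_{Mesa} = 35.125 − 0.375x_{Largo}.
Solving the two reaction functions simultaneously: (1 − (−0.375)(−0.375))x_{Largo} = 35 − 0.375·35.125, so (55/64)x_{Largo} = 1397/64 and x_{Largo} = 25.4.
Then x_{Mesa} = 35.125 − 0.375·25.4 = 25.6.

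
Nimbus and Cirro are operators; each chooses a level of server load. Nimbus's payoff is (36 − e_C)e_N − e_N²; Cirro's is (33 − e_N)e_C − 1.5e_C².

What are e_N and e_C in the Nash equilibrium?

15, 6

Expanding Nimbus's payoff: 36e_N − e_Ce_N − e_N².
∂π/∂e_N = 36 − e_C − 2e_N = 0, so e_N = 18 − 0.5e_C.
Likewise for Cirro: e_C = 11 − (1/3)e_N.
Substituting the second reaction function into the first: e_N = 18 − 0.5(11 − (1/3)e_N), which gives (5/6)e_N = 12.5 ⇒ e_N = 15.
Then e_C = 11 − (1/3)·15 = 6.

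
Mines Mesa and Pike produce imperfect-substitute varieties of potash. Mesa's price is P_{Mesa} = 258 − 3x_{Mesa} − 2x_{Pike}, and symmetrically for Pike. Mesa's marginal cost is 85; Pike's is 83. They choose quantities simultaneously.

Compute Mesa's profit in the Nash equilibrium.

1386.75

Mine Mesa's profit: π = x_{Mesa}(258 − 3x_{Mesa} − 2x_{Pike}) − 85x_{Mesa}.
∂π/∂x_{Mesa} = 173 − 6x_{Mesa} − 2x_{Pike} = 0 ⇒ x_{Mesa} = 173/6 − (1/3)x_{Pike}.
Similarly x_{Pike} = 175/6 − (1/3)x_{Mesa}.
Substituting the second reaction function into the first: x_{Mesa} = 173/6 − (1/3)(175/6 − (1/3)x_{Mesa}), which gives (8/9)x_{Mesa} = 172/9 ⇒ x_{Mesa} = 21.5.
Then x_{Pike} = 175/6 − (1/3)·21.5 = 22.
P_{Mesa} = 258 − 3·21.5 − 2·22 = 149.5.
Profit = (149.5 − 85)·21.5 = 1386.75.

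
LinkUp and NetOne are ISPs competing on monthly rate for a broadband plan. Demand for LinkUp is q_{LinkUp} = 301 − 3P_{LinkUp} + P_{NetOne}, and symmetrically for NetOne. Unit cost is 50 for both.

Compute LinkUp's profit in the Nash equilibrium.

4848.12

LinkUp's profit: π = (P_{LinkUp} − 50)(301 − 3P_{LinkUp} + P_{NetOne}).
∂π/∂P_{LinkUp} = 451 − 6P_{LinkUp} + P_{NetOne} = 0 ⇒ P_{LinkUp} = 451/6 + (1/6)P_{NetOne}.
The game is symmetric, so in equilibrium P_{NetOne} = P_{LinkUp}: the reaction function gives (5/6)P_{LinkUp} = 451/6, hence P_{LinkUp} = 90.2.
q_{LinkUp} = 301 − 3·90.2 + 90.2 = 120.6.
Profit = (90.2 − 50)·120.6 = 4848.12.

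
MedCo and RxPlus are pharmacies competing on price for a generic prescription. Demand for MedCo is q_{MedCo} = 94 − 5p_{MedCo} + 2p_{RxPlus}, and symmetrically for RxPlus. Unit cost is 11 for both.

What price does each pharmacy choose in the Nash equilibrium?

MedCo's profit: π = (p_{MedCo} − 11)(94 − 5p_{MedCo} + 2p_{RxPlus}).
∂π/∂p_{MedCo} = 149 − 10p_{MedCo} + 2p_{RxPlus} = 0 ⇒ p_{MedCo} = 14.9 + 0.2p_{RxPlus}.
The game is symmetric, so in equilibrium p_{RxPlus} = p_{MedCo}: the reaction function gives 0.8p_{MedCo} = 14.9, hence p_{MedCo} = 18.625.

18.625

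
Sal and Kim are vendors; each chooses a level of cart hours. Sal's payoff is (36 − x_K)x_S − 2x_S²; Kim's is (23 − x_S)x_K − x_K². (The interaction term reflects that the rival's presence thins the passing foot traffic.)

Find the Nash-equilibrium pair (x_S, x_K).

Expanding Sal's payoff: 36x_S − x_Kx_S − 2x_S².
∂π/∂x_S = 36 − x_K − 4x_S = 0, so x_S = 9 − 0.25x_K.
Likewise for Kim: x_K = 11.5 − 0.5x_S.
Solving the two reaction functions simultaneously: (1 − (−0.25)(−0.5))x_S = 9 − 0.25·11.5, so 0.875x_S = 6.125 and x_S = 7.
Then x_K = 11.5 − 0.5·7 = 8.

7, 8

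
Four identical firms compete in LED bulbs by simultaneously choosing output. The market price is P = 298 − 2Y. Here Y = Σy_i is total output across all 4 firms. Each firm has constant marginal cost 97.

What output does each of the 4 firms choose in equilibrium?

20.1

A representative firm's profit is π_i = y_i(298 − 2Y) − 97y_i, with Y = y_i + Σ_{j≠i} y_j.
First-order condition: 201 − 4y_i − 2Σ_{j≠i} y_j = 0.
Imposing symmetry (y_j = y for all j) turns Σ_{j≠i} y_j into 3y, so 201 = 10y and y = 20.1.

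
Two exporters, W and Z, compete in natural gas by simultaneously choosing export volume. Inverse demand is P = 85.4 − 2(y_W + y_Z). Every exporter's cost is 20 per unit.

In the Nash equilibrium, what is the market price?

41.8

Exporter W's profit: π = y_W(85.4 − 2(y_W + y_Z)) − 20y_W.
∂π/∂y_W = 65.4 − 4y_W − 2y_Z = 0, so y_W = 16.35 − 0.5y_Z.
By symmetry y_Z = y_W; substituting into the reaction function, 1.5y_W = 16.35 and y_W = 10.9.
Equilibrium price: P = 85.4 − 2·21.8 = 41.8.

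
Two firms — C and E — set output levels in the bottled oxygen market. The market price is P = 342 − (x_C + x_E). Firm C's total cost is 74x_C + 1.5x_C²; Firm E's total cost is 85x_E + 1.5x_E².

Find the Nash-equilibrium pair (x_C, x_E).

Firm C's profit: π = x_C(342 − (x_C + x_E)) − 74x_C − 1.5x_C².
∂π/∂x_C = 268 − 5x_C − x_E = 0, so x_C = 53.6 − 0.2x_E.
By the same steps for E: x_E = 51.4 − 0.2x_C.
Solving the two reaction functions simultaneously: (1 − (−0.2)(−0.2))x_C = 53.6 − 0.2·51.4, so 0.96x_C = 43.32 and x_C = 45.125.
Then x_E = 51.4 − 0.2·45.125 = 42.375.

45.125, 42.375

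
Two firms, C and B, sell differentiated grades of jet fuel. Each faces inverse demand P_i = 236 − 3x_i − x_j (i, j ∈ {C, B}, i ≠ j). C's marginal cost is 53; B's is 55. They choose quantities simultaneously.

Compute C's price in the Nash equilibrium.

131.6

Firm C's profit: π = x_C(236 − 3x_C − x_B) − 53x_C.
∂π/∂x_C = 183 − 6x_C − x_B = 0 ⇒ x_C = 30.5 − (1/6)x_B.
Similarly x_B = 181/6 − (1/6)x_C.
Solving the two reaction functions simultaneously: (1 − (−1/6)(−1/6))x_C = 30.5 − (1/6)·(181/6), so (35/36)x_C = 917/36 and x_C = 26.2.
Then x_B = 181/6 − (1/6)·26.2 = 25.8.
P_C = 236 − 3·26.2 − 25.8 = 131.6.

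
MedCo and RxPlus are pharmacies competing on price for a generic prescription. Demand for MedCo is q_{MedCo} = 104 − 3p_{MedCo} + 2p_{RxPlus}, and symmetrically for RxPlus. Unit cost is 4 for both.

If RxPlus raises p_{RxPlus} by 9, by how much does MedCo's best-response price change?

MedCo's profit: π = (p_{MedCo} − 4)(104 − 3p_{MedCo} + 2p_{RxPlus}).
∂π/∂p_{MedCo} = 116 − 6p_{MedCo} + 2p_{RxPlus} = 0 ⇒ p_{MedCo} = 58/3 + (1/3)p_{RxPlus}.
The reaction-function slope is 1/3, so a 9-unit rise in p_{RxPlus} moves p_{MedCo} by 1/3 × 9 = 3. MedCo's best response rises — the actions are strategic complements.

3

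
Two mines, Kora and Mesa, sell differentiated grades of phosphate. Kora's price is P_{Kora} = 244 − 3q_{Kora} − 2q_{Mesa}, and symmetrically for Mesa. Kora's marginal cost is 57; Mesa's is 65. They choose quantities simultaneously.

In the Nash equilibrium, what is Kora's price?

Mine Kora's profit: π = q_{Kora}(244 − 3q_{Kora} − 2q_{Mesa}) − 57q_{Kora}.
∂π/∂q_{Kora} = 187 − 6q_{Kora} − 2q_{Mesa} = 0 ⇒ q_{Kora} = 187/6 − (1/3)q_{Mesa}.
Similarly q_{Mesa} = 179/6 − (1/3)q_{Kora}.
Substituting the second reaction function into the first: q_{Kora} = 187/6 − (1/3)(179/6 − (1/3)q_{Kora}), which gives (8/9)q_{Kora} = 191/9 ⇒ q_{Kora} = 23.875.
Then q_{Mesa} = 179/6 − (1/3)·23.875 = 21.875.
P_{Kora} = 244 − 3·23.875 − 2·21.875 = 128.625.

128.625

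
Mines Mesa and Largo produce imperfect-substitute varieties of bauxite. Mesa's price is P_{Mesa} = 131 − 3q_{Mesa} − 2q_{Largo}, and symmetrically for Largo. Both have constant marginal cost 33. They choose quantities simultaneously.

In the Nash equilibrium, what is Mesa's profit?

450.1875

Mine Mesa's profit: π = q_{Mesa}(131 − 3q_{Mesa} − 2q_{Largo}) − 33q_{Mesa}.
∂π/∂q_{Mesa} = 98 − 6q_{Mesa} − 2q_{Largo} = 0 ⇒ q_{Mesa} = 49/3 − (1/3)q_{Largo}.
The game is symmetric, so in equilibrium q_{Largo} = q_{Mesa}: the reaction function gives (4/3)q_{Mesa} = 49/3, hence q_{Mesa} = 12.25.
P_{Mesa} = 131 − 3·12.25 − 2·12.25 = 69.75.
Profit = (69.75 − 33)·12.25 = 450.1875.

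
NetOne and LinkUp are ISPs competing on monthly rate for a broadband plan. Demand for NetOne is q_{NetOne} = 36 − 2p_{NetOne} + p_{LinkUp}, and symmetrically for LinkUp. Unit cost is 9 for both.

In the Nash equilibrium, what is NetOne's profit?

162

NetOne's profit: π = (p_{NetOne} − 9)(36 − 2p_{NetOne} + p_{LinkUp}).
∂π/∂p_{NetOne} = 54 − 4p_{NetOne} + p_{LinkUp} = 0 ⇒ p_{NetOne} = 13.5 + 0.25p_{LinkUp}.
Setting p_{NetOne} = p_{LinkUp} in the reaction function: p_{NetOne} = 13.5 + 0.25p_{NetOne}, so p_{NetOne} = 13.5 / 0.75 = 18.
q_{NetOne} = 36 − 2·18 + 18 = 18.
Profit = (18 − 9)·18 = 162.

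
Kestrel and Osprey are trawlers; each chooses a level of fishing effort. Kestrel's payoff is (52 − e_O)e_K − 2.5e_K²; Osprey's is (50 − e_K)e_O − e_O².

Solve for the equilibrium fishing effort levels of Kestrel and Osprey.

Expanding Kestrel's payoff: 52e_K − e_Oe_K − 2.5e_K².
∂π/∂e_K = 52 − e_O − 5e_K = 0, so e_K = 10.4 − 0.2e_O.
Likewise for Osprey: e_O = 25 − 0.5e_K.
Substituting the second reaction function into the first: e_K = 10.4 − 0.2(25 − 0.5e_K), which gives 0.9e_K = 5.4 ⇒ e_K = 6.
Then e_O = 25 − 0.5·6 = 22.

6, 22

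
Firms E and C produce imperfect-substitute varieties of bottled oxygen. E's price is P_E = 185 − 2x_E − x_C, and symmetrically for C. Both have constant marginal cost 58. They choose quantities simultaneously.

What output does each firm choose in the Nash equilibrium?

25.4

Firm E's profit: π = x_E(185 − 2x_E − x_C) − 58x_E.
∂π/∂x_E = 127 − 4x_E − x_C = 0 ⇒ x_E = 31.75 − 0.25x_C.
Setting x_E = x_C in the reaction function: x_E = 31.75 − 0.25x_E, so x_E = 31.75 / 1.25 = 25.4.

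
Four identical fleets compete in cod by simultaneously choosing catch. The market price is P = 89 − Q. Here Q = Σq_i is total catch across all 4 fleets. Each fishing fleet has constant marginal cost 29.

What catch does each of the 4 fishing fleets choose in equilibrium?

12

A representative fishing fleet's profit is π_i = q_i(89 − Q) − 29q_i, with Q = q_i + Σ_{j≠i} q_j.
First-order condition: 60 − 2q_i − Σ_{j≠i} q_j = 0.
Imposing symmetry (q_j = q for all j) turns Σ_{j≠i} q_j into 3q, so 60 = 5q and q = 12.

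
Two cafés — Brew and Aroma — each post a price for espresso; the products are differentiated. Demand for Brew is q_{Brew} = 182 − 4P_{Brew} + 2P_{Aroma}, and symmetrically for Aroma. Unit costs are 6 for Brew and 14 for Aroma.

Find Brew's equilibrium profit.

Brew's profit: π = (P_{Brew} − 6)(182 − 4P_{Brew} + 2P_{Aroma}).
∂π/∂P_{Brew} = 206 − 8P_{Brew} + 2P_{Aroma} = 0 ⇒ P_{Brew} = 25.75 + 0.25P_{Aroma}.
Similarly P_{Aroma} = 29.75 + 0.25P_{Brew}.
Substituting the second reaction function into the first: P_{Brew} = 25.75 + 0.25(29.75 + 0.25P_{Brew}), which gives 0.9375P_{Brew} = 33.1875 ⇒ P_{Brew} = 35.4.
Then P_{Aroma} = 29.75 + 0.25·35.4 = 38.6.
q_{Brew} = 182 − 4·35.4 + 2·38.6 = 117.6.
Profit = (35.4 − 6)·117.6 = 3457.44.

3457.44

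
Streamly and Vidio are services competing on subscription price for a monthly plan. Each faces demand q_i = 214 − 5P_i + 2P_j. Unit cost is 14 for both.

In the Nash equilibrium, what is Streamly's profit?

2311.25

Streamly's profit: π = (P_{Streamly} − 14)(214 − 5P_{Streamly} + 2P_{Vidio}).
∂π/∂P_{Streamly} = 284 − 10P_{Streamly} + 2P_{Vidio} = 0 ⇒ P_{Streamly} = 28.4 + 0.2P_{Vidio}.
By symmetry P_{Vidio} = P_{Streamly}; substituting into the reaction function, 0.8P_{Streamly} = 28.4 and P_{Streamly} = 35.5.
q_{Streamly} = 214 − 5·35.5 + 2·35.5 = 107.5.
Profit = (35.5 − 14)·107.5 = 2311.25.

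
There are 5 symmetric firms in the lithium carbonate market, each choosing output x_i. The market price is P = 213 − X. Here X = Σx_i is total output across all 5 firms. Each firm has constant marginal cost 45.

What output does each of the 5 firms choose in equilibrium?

28

A representative firm's profit is π_i = x_i(213 − X) − 45x_i, with X = x_i + Σ_{j≠i} x_j.
First-order condition: 168 − 2x_i − Σ_{j≠i} x_j = 0.
In a symmetric equilibrium every firm chooses the same x, so Σ_{j≠i} x_j = 4x. The condition becomes 168 − 6x = 0, giving x = 168/6 = 28.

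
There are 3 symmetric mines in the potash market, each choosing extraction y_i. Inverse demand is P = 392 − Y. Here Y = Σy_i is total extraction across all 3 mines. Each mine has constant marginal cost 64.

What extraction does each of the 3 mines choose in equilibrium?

A representative mine's profit is π_i = y_i(392 − Y) − 64y_i, with Y = y_i + Σ_{j≠i} y_j.
First-order condition: 328 − 2y_i − Σ_{j≠i} y_j = 0.
With identical mines, set every y_j = y: then 328 − 2y − 2y = 0, i.e. y = 328/4 = 82.

82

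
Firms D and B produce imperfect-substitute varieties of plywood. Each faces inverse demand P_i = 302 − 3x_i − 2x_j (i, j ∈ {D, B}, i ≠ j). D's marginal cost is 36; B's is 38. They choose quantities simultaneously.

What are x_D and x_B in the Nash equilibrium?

Firm D's profit: π = x_D(302 − 3x_D − 2x_B) − 36x_D.
∂π/∂x_D = 266 − 6x_D − 2x_B = 0 ⇒ x_D = 133/3 − (1/3)x_B.
Similarly x_B = 44 − (1/3)x_D.
Substituting the second reaction function into the first: x_D = 133/3 − (1/3)(44 − (1/3)x_D), which gives (8/9)x_D = 89/3 ⇒ x_D = 33.375.
Then x_B = 44 − (1/3)·33.375 = 32.875.

33.375, 32.875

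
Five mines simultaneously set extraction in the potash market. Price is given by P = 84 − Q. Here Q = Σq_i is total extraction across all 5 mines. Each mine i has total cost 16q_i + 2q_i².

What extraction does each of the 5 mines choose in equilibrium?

6.8

A representative mine's profit is π_i = q_i(84 − Q) − 16q_i − 2q_i², with Q = q_i + Σ_{j≠i} q_j.
First-order condition: 68 − 6q_i − Σ_{j≠i} q_j = 0.
With identical mines, set every q_j = q: then 68 − 6q − 4q = 0, i.e. q = 68/10 = 6.8.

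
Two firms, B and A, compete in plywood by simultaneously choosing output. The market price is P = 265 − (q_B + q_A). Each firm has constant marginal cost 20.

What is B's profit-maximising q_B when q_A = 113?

Firm B's profit: π = q_B(265 − (q_B + q_A)) − 20q_B.
∂π/∂q_B = 245 − 2q_B − q_A = 0, so q_B = 122.5 − 0.5q_A.
At q_A = 113: q_B = 122.5 − 0.5·113 = 66.

66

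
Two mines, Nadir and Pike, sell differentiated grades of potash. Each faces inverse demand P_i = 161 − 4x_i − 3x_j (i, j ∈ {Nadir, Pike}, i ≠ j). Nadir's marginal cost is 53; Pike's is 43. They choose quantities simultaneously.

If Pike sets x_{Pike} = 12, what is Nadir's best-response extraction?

Mine Nadir's profit: π = x_{Nadir}(161 − 4x_{Nadir} − 3x_{Pike}) − 53x_{Nadir}.
∂π/∂x_{Nadir} = 108 − 8x_{Nadir} − 3x_{Pike} = 0 ⇒ x_{Nadir} = 13.5 − 0.375x_{Pike}.
At x_{Pike} = 12: x_{Nadir} = 13.5 − 0.375·12 = 9.

9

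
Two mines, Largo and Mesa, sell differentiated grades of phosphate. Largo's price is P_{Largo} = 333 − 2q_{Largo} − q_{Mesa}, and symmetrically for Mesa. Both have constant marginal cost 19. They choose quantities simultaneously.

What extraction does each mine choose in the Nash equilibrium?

62.8

Mine Largo's profit: π = q_{Largo}(333 − 2q_{Largo} − q_{Mesa}) − 19q_{Largo}.
∂π/∂q_{Largo} = 314 − 4q_{Largo} − q_{Mesa} = 0 ⇒ q_{Largo} = 78.5 − 0.25q_{Mesa}.
The game is symmetric, so in equilibrium q_{Mesa} = q_{Largo}: the reaction function gives 1.25q_{Largo} = 78.5, hence q_{Largo} = 62.8.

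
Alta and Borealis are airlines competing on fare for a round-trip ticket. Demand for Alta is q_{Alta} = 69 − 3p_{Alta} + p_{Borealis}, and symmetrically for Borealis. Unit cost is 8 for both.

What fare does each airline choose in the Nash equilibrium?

18.6

Alta's profit: π = (p_{Alta} − 8)(69 − 3p_{Alta} + p_{Borealis}).
∂π/∂p_{Alta} = 93 − 6p_{Alta} + p_{Borealis} = 0 ⇒ p_{Alta} = 15.5 + (1/6)p_{Borealis}.
Setting p_{Alta} = p_{Borealis} in the reaction function: p_{Alta} = 15.5 + (1/6)p_{Alta}, so p_{Alta} = 15.5 / (5/6) = 18.6.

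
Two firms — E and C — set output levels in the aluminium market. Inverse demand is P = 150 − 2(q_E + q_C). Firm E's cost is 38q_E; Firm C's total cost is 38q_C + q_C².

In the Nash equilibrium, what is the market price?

Firm E's profit: π = q_E(150 − 2(q_E + q_C)) − 38q_E.
∂π/∂q_E = 112 − 4q_E − 2q_C = 0, so q_E = 28 − 0.5q_C.
For C: ∂π/∂q_C = 112 − 6q_C − 2q_E = 0 ⇒ q_C = 56/3 − (1/3)q_E.
Substituting the second reaction function into the first: q_E = 28 − 0.5(56/3 − (1/3)q_E), which gives (5/6)q_E = 56/3 ⇒ q_E = 22.4.
Then q_C = 56/3 − (1/3)·22.4 = 11.2.
Equilibrium price: P = 150 − 2·33.6 = 82.8.

82.8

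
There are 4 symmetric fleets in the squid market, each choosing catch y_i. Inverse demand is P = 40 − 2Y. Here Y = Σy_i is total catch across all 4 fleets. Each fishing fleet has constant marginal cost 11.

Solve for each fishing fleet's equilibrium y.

A representative fishing fleet's profit is π_i = y_i(40 − 2Y) − 11y_i, with Y = y_i + Σ_{j≠i} y_j.
First-order condition: 29 − 4y_i − 2Σ_{j≠i} y_j = 0.
Imposing symmetry (y_j = y for all j) turns Σ_{j≠i} y_j into 3y, so 29 = 10y and y = 2.9.

2.9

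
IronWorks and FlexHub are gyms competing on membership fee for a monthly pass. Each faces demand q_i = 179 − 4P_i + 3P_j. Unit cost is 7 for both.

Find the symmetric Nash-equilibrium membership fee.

IronWorks's profit: π = (P_{IronWorks} − 7)(179 − 4P_{IronWorks} + 3P_{FlexHub}).
∂π/∂P_{IronWorks} = 207 − 8P_{IronWorks} + 3P_{FlexHub} = 0 ⇒ P_{IronWorks} = 25.875 + 0.375P_{FlexHub}.
The game is symmetric, so in equilibrium P_{FlexHub} = P_{IronWorks}: the reaction function gives 0.625P_{IronWorks} = 25.875, hence P_{IronWorks} = 41.4.

41.4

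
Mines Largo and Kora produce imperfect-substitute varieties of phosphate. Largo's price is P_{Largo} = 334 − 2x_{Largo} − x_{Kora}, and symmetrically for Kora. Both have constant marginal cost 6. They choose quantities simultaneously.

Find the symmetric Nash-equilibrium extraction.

65.6

Mine Largo's profit: π = x_{Largo}(334 − 2x_{Largo} − x_{Kora}) − 6x_{Largo}.
∂π/∂x_{Largo} = 328 − 4x_{Largo} − x_{Kora} = 0 ⇒ x_{Largo} = 82 − 0.25x_{Kora}.
By symmetry x_{Kora} = x_{Largo}; substituting into the reaction function, 1.25x_{Largo} = 82 and x_{Largo} = 65.6.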